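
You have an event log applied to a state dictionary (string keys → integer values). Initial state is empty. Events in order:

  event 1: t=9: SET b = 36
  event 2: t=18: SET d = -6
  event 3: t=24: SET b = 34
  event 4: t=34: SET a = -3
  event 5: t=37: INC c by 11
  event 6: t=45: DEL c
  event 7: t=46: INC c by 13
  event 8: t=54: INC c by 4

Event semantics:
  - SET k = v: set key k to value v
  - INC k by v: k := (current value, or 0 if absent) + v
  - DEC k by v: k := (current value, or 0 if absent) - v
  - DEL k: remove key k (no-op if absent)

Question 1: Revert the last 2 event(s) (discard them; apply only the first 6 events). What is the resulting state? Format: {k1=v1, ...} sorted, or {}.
Keep first 6 events (discard last 2):
  after event 1 (t=9: SET b = 36): {b=36}
  after event 2 (t=18: SET d = -6): {b=36, d=-6}
  after event 3 (t=24: SET b = 34): {b=34, d=-6}
  after event 4 (t=34: SET a = -3): {a=-3, b=34, d=-6}
  after event 5 (t=37: INC c by 11): {a=-3, b=34, c=11, d=-6}
  after event 6 (t=45: DEL c): {a=-3, b=34, d=-6}

Answer: {a=-3, b=34, d=-6}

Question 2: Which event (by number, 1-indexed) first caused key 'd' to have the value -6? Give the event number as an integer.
Answer: 2

Derivation:
Looking for first event where d becomes -6:
  event 2: d (absent) -> -6  <-- first match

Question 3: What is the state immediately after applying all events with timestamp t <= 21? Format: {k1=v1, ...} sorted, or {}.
Answer: {b=36, d=-6}

Derivation:
Apply events with t <= 21 (2 events):
  after event 1 (t=9: SET b = 36): {b=36}
  after event 2 (t=18: SET d = -6): {b=36, d=-6}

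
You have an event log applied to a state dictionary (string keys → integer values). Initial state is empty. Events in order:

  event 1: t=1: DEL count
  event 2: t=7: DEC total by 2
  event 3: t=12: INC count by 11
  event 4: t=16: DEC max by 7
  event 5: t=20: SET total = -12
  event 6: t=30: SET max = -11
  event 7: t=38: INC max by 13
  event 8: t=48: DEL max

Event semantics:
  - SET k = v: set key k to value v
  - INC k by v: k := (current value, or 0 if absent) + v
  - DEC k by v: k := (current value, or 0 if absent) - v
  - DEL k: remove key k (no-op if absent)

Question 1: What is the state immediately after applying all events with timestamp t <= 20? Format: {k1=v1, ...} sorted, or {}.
Apply events with t <= 20 (5 events):
  after event 1 (t=1: DEL count): {}
  after event 2 (t=7: DEC total by 2): {total=-2}
  after event 3 (t=12: INC count by 11): {count=11, total=-2}
  after event 4 (t=16: DEC max by 7): {count=11, max=-7, total=-2}
  after event 5 (t=20: SET total = -12): {count=11, max=-7, total=-12}

Answer: {count=11, max=-7, total=-12}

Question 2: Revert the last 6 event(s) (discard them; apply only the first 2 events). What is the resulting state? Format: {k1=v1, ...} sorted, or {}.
Keep first 2 events (discard last 6):
  after event 1 (t=1: DEL count): {}
  after event 2 (t=7: DEC total by 2): {total=-2}

Answer: {total=-2}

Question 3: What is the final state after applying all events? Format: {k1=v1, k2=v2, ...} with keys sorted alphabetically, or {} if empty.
  after event 1 (t=1: DEL count): {}
  after event 2 (t=7: DEC total by 2): {total=-2}
  after event 3 (t=12: INC count by 11): {count=11, total=-2}
  after event 4 (t=16: DEC max by 7): {count=11, max=-7, total=-2}
  after event 5 (t=20: SET total = -12): {count=11, max=-7, total=-12}
  after event 6 (t=30: SET max = -11): {count=11, max=-11, total=-12}
  after event 7 (t=38: INC max by 13): {count=11, max=2, total=-12}
  after event 8 (t=48: DEL max): {count=11, total=-12}

Answer: {count=11, total=-12}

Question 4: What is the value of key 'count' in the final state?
Track key 'count' through all 8 events:
  event 1 (t=1: DEL count): count (absent) -> (absent)
  event 2 (t=7: DEC total by 2): count unchanged
  event 3 (t=12: INC count by 11): count (absent) -> 11
  event 4 (t=16: DEC max by 7): count unchanged
  event 5 (t=20: SET total = -12): count unchanged
  event 6 (t=30: SET max = -11): count unchanged
  event 7 (t=38: INC max by 13): count unchanged
  event 8 (t=48: DEL max): count unchanged
Final: count = 11

Answer: 11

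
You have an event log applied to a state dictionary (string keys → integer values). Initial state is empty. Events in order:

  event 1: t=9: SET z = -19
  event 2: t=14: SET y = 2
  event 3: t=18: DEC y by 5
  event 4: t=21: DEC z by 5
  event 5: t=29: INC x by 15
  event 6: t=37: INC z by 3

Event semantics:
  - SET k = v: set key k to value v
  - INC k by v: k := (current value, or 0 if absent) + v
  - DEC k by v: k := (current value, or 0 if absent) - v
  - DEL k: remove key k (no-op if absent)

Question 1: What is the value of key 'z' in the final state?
Answer: -21

Derivation:
Track key 'z' through all 6 events:
  event 1 (t=9: SET z = -19): z (absent) -> -19
  event 2 (t=14: SET y = 2): z unchanged
  event 3 (t=18: DEC y by 5): z unchanged
  event 4 (t=21: DEC z by 5): z -19 -> -24
  event 5 (t=29: INC x by 15): z unchanged
  event 6 (t=37: INC z by 3): z -24 -> -21
Final: z = -21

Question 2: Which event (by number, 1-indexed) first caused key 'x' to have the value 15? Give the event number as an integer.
Looking for first event where x becomes 15:
  event 5: x (absent) -> 15  <-- first match

Answer: 5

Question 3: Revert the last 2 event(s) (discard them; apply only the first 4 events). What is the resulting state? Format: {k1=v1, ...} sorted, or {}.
Keep first 4 events (discard last 2):
  after event 1 (t=9: SET z = -19): {z=-19}
  after event 2 (t=14: SET y = 2): {y=2, z=-19}
  after event 3 (t=18: DEC y by 5): {y=-3, z=-19}
  after event 4 (t=21: DEC z by 5): {y=-3, z=-24}

Answer: {y=-3, z=-24}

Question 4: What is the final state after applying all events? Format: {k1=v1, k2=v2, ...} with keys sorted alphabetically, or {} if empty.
  after event 1 (t=9: SET z = -19): {z=-19}
  after event 2 (t=14: SET y = 2): {y=2, z=-19}
  after event 3 (t=18: DEC y by 5): {y=-3, z=-19}
  after event 4 (t=21: DEC z by 5): {y=-3, z=-24}
  after event 5 (t=29: INC x by 15): {x=15, y=-3, z=-24}
  after event 6 (t=37: INC z by 3): {x=15, y=-3, z=-21}

Answer: {x=15, y=-3, z=-21}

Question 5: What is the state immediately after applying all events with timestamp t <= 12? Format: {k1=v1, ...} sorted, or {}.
Answer: {z=-19}

Derivation:
Apply events with t <= 12 (1 events):
  after event 1 (t=9: SET z = -19): {z=-19}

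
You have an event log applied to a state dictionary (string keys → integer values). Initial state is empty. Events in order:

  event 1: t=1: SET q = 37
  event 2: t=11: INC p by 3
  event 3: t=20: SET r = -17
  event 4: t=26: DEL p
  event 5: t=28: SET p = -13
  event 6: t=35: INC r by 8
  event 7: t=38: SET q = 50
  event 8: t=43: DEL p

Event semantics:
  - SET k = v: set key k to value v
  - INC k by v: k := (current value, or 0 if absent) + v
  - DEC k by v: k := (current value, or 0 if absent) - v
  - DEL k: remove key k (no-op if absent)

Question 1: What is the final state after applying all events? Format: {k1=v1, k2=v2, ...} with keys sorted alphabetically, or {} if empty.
  after event 1 (t=1: SET q = 37): {q=37}
  after event 2 (t=11: INC p by 3): {p=3, q=37}
  after event 3 (t=20: SET r = -17): {p=3, q=37, r=-17}
  after event 4 (t=26: DEL p): {q=37, r=-17}
  after event 5 (t=28: SET p = -13): {p=-13, q=37, r=-17}
  after event 6 (t=35: INC r by 8): {p=-13, q=37, r=-9}
  after event 7 (t=38: SET q = 50): {p=-13, q=50, r=-9}
  after event 8 (t=43: DEL p): {q=50, r=-9}

Answer: {q=50, r=-9}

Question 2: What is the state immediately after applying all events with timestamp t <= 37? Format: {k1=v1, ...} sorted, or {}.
Answer: {p=-13, q=37, r=-9}

Derivation:
Apply events with t <= 37 (6 events):
  after event 1 (t=1: SET q = 37): {q=37}
  after event 2 (t=11: INC p by 3): {p=3, q=37}
  after event 3 (t=20: SET r = -17): {p=3, q=37, r=-17}
  after event 4 (t=26: DEL p): {q=37, r=-17}
  after event 5 (t=28: SET p = -13): {p=-13, q=37, r=-17}
  after event 6 (t=35: INC r by 8): {p=-13, q=37, r=-9}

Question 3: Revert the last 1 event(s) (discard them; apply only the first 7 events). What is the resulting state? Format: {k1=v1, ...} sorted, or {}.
Keep first 7 events (discard last 1):
  after event 1 (t=1: SET q = 37): {q=37}
  after event 2 (t=11: INC p by 3): {p=3, q=37}
  after event 3 (t=20: SET r = -17): {p=3, q=37, r=-17}
  after event 4 (t=26: DEL p): {q=37, r=-17}
  after event 5 (t=28: SET p = -13): {p=-13, q=37, r=-17}
  after event 6 (t=35: INC r by 8): {p=-13, q=37, r=-9}
  after event 7 (t=38: SET q = 50): {p=-13, q=50, r=-9}

Answer: {p=-13, q=50, r=-9}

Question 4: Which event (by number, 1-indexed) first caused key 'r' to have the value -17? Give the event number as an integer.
Looking for first event where r becomes -17:
  event 3: r (absent) -> -17  <-- first match

Answer: 3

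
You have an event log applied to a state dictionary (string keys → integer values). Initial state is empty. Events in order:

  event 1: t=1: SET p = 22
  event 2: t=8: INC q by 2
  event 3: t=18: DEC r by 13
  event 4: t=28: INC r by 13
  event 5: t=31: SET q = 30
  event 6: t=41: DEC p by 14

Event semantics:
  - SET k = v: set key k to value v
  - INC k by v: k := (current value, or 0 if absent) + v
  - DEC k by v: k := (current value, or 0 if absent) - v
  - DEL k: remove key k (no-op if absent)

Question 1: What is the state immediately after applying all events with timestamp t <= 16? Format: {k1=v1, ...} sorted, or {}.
Apply events with t <= 16 (2 events):
  after event 1 (t=1: SET p = 22): {p=22}
  after event 2 (t=8: INC q by 2): {p=22, q=2}

Answer: {p=22, q=2}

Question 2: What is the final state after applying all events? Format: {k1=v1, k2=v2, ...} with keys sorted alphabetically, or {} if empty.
  after event 1 (t=1: SET p = 22): {p=22}
  after event 2 (t=8: INC q by 2): {p=22, q=2}
  after event 3 (t=18: DEC r by 13): {p=22, q=2, r=-13}
  after event 4 (t=28: INC r by 13): {p=22, q=2, r=0}
  after event 5 (t=31: SET q = 30): {p=22, q=30, r=0}
  after event 6 (t=41: DEC p by 14): {p=8, q=30, r=0}

Answer: {p=8, q=30, r=0}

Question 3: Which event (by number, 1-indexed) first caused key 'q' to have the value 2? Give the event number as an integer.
Answer: 2

Derivation:
Looking for first event where q becomes 2:
  event 2: q (absent) -> 2  <-- first match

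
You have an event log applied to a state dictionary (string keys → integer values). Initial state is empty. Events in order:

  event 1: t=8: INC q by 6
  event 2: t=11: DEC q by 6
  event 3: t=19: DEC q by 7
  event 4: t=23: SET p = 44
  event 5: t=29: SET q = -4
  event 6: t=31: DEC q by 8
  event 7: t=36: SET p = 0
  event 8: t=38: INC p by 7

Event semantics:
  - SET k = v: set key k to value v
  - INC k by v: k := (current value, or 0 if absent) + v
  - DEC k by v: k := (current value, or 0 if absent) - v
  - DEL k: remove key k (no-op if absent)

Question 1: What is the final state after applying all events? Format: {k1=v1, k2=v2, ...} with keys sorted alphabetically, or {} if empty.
  after event 1 (t=8: INC q by 6): {q=6}
  after event 2 (t=11: DEC q by 6): {q=0}
  after event 3 (t=19: DEC q by 7): {q=-7}
  after event 4 (t=23: SET p = 44): {p=44, q=-7}
  after event 5 (t=29: SET q = -4): {p=44, q=-4}
  after event 6 (t=31: DEC q by 8): {p=44, q=-12}
  after event 7 (t=36: SET p = 0): {p=0, q=-12}
  after event 8 (t=38: INC p by 7): {p=7, q=-12}

Answer: {p=7, q=-12}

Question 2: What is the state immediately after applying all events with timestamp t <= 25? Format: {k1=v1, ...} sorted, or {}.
Answer: {p=44, q=-7}

Derivation:
Apply events with t <= 25 (4 events):
  after event 1 (t=8: INC q by 6): {q=6}
  after event 2 (t=11: DEC q by 6): {q=0}
  after event 3 (t=19: DEC q by 7): {q=-7}
  after event 4 (t=23: SET p = 44): {p=44, q=-7}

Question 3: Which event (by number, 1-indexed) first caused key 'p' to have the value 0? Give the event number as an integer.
Looking for first event where p becomes 0:
  event 4: p = 44
  event 5: p = 44
  event 6: p = 44
  event 7: p 44 -> 0  <-- first match

Answer: 7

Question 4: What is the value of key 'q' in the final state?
Answer: -12

Derivation:
Track key 'q' through all 8 events:
  event 1 (t=8: INC q by 6): q (absent) -> 6
  event 2 (t=11: DEC q by 6): q 6 -> 0
  event 3 (t=19: DEC q by 7): q 0 -> -7
  event 4 (t=23: SET p = 44): q unchanged
  event 5 (t=29: SET q = -4): q -7 -> -4
  event 6 (t=31: DEC q by 8): q -4 -> -12
  event 7 (t=36: SET p = 0): q unchanged
  event 8 (t=38: INC p by 7): q unchanged
Final: q = -12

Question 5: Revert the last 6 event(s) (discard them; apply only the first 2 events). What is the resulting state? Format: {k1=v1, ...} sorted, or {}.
Keep first 2 events (discard last 6):
  after event 1 (t=8: INC q by 6): {q=6}
  after event 2 (t=11: DEC q by 6): {q=0}

Answer: {q=0}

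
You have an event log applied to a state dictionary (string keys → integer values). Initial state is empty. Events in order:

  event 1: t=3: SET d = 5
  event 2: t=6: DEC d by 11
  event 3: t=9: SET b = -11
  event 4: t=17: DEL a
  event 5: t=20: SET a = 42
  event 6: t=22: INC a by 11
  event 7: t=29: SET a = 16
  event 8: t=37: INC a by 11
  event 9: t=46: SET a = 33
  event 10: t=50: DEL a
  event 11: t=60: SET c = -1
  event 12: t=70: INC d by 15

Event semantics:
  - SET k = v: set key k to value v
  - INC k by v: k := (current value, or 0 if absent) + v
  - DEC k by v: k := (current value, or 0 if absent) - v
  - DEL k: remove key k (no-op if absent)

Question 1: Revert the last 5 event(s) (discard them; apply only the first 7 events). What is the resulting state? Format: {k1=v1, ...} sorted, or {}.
Keep first 7 events (discard last 5):
  after event 1 (t=3: SET d = 5): {d=5}
  after event 2 (t=6: DEC d by 11): {d=-6}
  after event 3 (t=9: SET b = -11): {b=-11, d=-6}
  after event 4 (t=17: DEL a): {b=-11, d=-6}
  after event 5 (t=20: SET a = 42): {a=42, b=-11, d=-6}
  after event 6 (t=22: INC a by 11): {a=53, b=-11, d=-6}
  after event 7 (t=29: SET a = 16): {a=16, b=-11, d=-6}

Answer: {a=16, b=-11, d=-6}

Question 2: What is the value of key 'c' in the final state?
Answer: -1

Derivation:
Track key 'c' through all 12 events:
  event 1 (t=3: SET d = 5): c unchanged
  event 2 (t=6: DEC d by 11): c unchanged
  event 3 (t=9: SET b = -11): c unchanged
  event 4 (t=17: DEL a): c unchanged
  event 5 (t=20: SET a = 42): c unchanged
  event 6 (t=22: INC a by 11): c unchanged
  event 7 (t=29: SET a = 16): c unchanged
  event 8 (t=37: INC a by 11): c unchanged
  event 9 (t=46: SET a = 33): c unchanged
  event 10 (t=50: DEL a): c unchanged
  event 11 (t=60: SET c = -1): c (absent) -> -1
  event 12 (t=70: INC d by 15): c unchanged
Final: c = -1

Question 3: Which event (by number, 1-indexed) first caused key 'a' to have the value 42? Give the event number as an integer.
Answer: 5

Derivation:
Looking for first event where a becomes 42:
  event 5: a (absent) -> 42  <-- first match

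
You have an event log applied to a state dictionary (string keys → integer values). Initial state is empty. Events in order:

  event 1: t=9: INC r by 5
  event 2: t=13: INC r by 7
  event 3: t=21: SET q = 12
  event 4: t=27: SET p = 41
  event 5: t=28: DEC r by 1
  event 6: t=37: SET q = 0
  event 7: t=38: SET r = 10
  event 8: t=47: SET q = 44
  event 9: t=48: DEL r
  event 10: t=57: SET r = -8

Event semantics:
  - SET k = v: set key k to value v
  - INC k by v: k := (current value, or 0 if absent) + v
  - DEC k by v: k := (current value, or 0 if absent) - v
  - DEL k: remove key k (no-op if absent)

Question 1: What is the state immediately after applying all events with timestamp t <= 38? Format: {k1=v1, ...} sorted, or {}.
Answer: {p=41, q=0, r=10}

Derivation:
Apply events with t <= 38 (7 events):
  after event 1 (t=9: INC r by 5): {r=5}
  after event 2 (t=13: INC r by 7): {r=12}
  after event 3 (t=21: SET q = 12): {q=12, r=12}
  after event 4 (t=27: SET p = 41): {p=41, q=12, r=12}
  after event 5 (t=28: DEC r by 1): {p=41, q=12, r=11}
  after event 6 (t=37: SET q = 0): {p=41, q=0, r=11}
  after event 7 (t=38: SET r = 10): {p=41, q=0, r=10}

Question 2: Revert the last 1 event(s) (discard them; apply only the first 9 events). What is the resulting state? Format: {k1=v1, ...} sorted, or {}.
Keep first 9 events (discard last 1):
  after event 1 (t=9: INC r by 5): {r=5}
  after event 2 (t=13: INC r by 7): {r=12}
  after event 3 (t=21: SET q = 12): {q=12, r=12}
  after event 4 (t=27: SET p = 41): {p=41, q=12, r=12}
  after event 5 (t=28: DEC r by 1): {p=41, q=12, r=11}
  after event 6 (t=37: SET q = 0): {p=41, q=0, r=11}
  after event 7 (t=38: SET r = 10): {p=41, q=0, r=10}
  after event 8 (t=47: SET q = 44): {p=41, q=44, r=10}
  after event 9 (t=48: DEL r): {p=41, q=44}

Answer: {p=41, q=44}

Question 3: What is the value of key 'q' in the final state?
Track key 'q' through all 10 events:
  event 1 (t=9: INC r by 5): q unchanged
  event 2 (t=13: INC r by 7): q unchanged
  event 3 (t=21: SET q = 12): q (absent) -> 12
  event 4 (t=27: SET p = 41): q unchanged
  event 5 (t=28: DEC r by 1): q unchanged
  event 6 (t=37: SET q = 0): q 12 -> 0
  event 7 (t=38: SET r = 10): q unchanged
  event 8 (t=47: SET q = 44): q 0 -> 44
  event 9 (t=48: DEL r): q unchanged
  event 10 (t=57: SET r = -8): q unchanged
Final: q = 44

Answer: 44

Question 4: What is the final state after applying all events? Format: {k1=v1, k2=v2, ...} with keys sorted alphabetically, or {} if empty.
Answer: {p=41, q=44, r=-8}

Derivation:
  after event 1 (t=9: INC r by 5): {r=5}
  after event 2 (t=13: INC r by 7): {r=12}
  after event 3 (t=21: SET q = 12): {q=12, r=12}
  after event 4 (t=27: SET p = 41): {p=41, q=12, r=12}
  after event 5 (t=28: DEC r by 1): {p=41, q=12, r=11}
  after event 6 (t=37: SET q = 0): {p=41, q=0, r=11}
  after event 7 (t=38: SET r = 10): {p=41, q=0, r=10}
  after event 8 (t=47: SET q = 44): {p=41, q=44, r=10}
  after event 9 (t=48: DEL r): {p=41, q=44}
  after event 10 (t=57: SET r = -8): {p=41, q=44, r=-8}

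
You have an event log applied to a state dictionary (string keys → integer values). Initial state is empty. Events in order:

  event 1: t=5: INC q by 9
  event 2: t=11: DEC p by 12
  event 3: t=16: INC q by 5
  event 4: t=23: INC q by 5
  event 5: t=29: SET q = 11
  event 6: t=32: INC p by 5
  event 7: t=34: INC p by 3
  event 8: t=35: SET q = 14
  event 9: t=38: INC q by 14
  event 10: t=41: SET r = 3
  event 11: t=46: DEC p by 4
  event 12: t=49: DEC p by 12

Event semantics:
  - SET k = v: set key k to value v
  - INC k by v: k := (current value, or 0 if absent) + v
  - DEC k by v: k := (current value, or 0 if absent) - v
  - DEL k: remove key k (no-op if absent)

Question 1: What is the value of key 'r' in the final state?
Answer: 3

Derivation:
Track key 'r' through all 12 events:
  event 1 (t=5: INC q by 9): r unchanged
  event 2 (t=11: DEC p by 12): r unchanged
  event 3 (t=16: INC q by 5): r unchanged
  event 4 (t=23: INC q by 5): r unchanged
  event 5 (t=29: SET q = 11): r unchanged
  event 6 (t=32: INC p by 5): r unchanged
  event 7 (t=34: INC p by 3): r unchanged
  event 8 (t=35: SET q = 14): r unchanged
  event 9 (t=38: INC q by 14): r unchanged
  event 10 (t=41: SET r = 3): r (absent) -> 3
  event 11 (t=46: DEC p by 4): r unchanged
  event 12 (t=49: DEC p by 12): r unchanged
Final: r = 3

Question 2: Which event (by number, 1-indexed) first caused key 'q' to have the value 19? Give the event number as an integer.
Looking for first event where q becomes 19:
  event 1: q = 9
  event 2: q = 9
  event 3: q = 14
  event 4: q 14 -> 19  <-- first match

Answer: 4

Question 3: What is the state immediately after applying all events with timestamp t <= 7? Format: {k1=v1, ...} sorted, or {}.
Answer: {q=9}

Derivation:
Apply events with t <= 7 (1 events):
  after event 1 (t=5: INC q by 9): {q=9}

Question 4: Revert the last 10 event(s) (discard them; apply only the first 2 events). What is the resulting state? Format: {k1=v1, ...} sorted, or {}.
Answer: {p=-12, q=9}

Derivation:
Keep first 2 events (discard last 10):
  after event 1 (t=5: INC q by 9): {q=9}
  after event 2 (t=11: DEC p by 12): {p=-12, q=9}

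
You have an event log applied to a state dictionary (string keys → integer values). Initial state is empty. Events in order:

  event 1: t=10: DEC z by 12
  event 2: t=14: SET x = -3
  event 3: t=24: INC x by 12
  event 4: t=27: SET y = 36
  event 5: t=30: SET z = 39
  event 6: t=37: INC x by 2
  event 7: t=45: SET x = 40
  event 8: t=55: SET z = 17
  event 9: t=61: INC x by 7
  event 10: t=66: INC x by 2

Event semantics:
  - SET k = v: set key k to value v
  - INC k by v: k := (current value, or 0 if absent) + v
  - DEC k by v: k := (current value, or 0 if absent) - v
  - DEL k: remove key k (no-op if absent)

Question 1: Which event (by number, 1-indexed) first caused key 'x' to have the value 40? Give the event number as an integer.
Answer: 7

Derivation:
Looking for first event where x becomes 40:
  event 2: x = -3
  event 3: x = 9
  event 4: x = 9
  event 5: x = 9
  event 6: x = 11
  event 7: x 11 -> 40  <-- first match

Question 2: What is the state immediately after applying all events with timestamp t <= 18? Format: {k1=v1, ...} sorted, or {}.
Apply events with t <= 18 (2 events):
  after event 1 (t=10: DEC z by 12): {z=-12}
  after event 2 (t=14: SET x = -3): {x=-3, z=-12}

Answer: {x=-3, z=-12}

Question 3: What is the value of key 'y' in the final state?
Track key 'y' through all 10 events:
  event 1 (t=10: DEC z by 12): y unchanged
  event 2 (t=14: SET x = -3): y unchanged
  event 3 (t=24: INC x by 12): y unchanged
  event 4 (t=27: SET y = 36): y (absent) -> 36
  event 5 (t=30: SET z = 39): y unchanged
  event 6 (t=37: INC x by 2): y unchanged
  event 7 (t=45: SET x = 40): y unchanged
  event 8 (t=55: SET z = 17): y unchanged
  event 9 (t=61: INC x by 7): y unchanged
  event 10 (t=66: INC x by 2): y unchanged
Final: y = 36

Answer: 36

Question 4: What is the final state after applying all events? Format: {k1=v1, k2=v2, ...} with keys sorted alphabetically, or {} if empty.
Answer: {x=49, y=36, z=17}

Derivation:
  after event 1 (t=10: DEC z by 12): {z=-12}
  after event 2 (t=14: SET x = -3): {x=-3, z=-12}
  after event 3 (t=24: INC x by 12): {x=9, z=-12}
  after event 4 (t=27: SET y = 36): {x=9, y=36, z=-12}
  after event 5 (t=30: SET z = 39): {x=9, y=36, z=39}
  after event 6 (t=37: INC x by 2): {x=11, y=36, z=39}
  after event 7 (t=45: SET x = 40): {x=40, y=36, z=39}
  after event 8 (t=55: SET z = 17): {x=40, y=36, z=17}
  after event 9 (t=61: INC x by 7): {x=47, y=36, z=17}
  after event 10 (t=66: INC x by 2): {x=49, y=36, z=17}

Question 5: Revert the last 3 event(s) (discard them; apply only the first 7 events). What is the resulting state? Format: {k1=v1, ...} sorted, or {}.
Keep first 7 events (discard last 3):
  after event 1 (t=10: DEC z by 12): {z=-12}
  after event 2 (t=14: SET x = -3): {x=-3, z=-12}
  after event 3 (t=24: INC x by 12): {x=9, z=-12}
  after event 4 (t=27: SET y = 36): {x=9, y=36, z=-12}
  after event 5 (t=30: SET z = 39): {x=9, y=36, z=39}
  after event 6 (t=37: INC x by 2): {x=11, y=36, z=39}
  after event 7 (t=45: SET x = 40): {x=40, y=36, z=39}

Answer: {x=40, y=36, z=39}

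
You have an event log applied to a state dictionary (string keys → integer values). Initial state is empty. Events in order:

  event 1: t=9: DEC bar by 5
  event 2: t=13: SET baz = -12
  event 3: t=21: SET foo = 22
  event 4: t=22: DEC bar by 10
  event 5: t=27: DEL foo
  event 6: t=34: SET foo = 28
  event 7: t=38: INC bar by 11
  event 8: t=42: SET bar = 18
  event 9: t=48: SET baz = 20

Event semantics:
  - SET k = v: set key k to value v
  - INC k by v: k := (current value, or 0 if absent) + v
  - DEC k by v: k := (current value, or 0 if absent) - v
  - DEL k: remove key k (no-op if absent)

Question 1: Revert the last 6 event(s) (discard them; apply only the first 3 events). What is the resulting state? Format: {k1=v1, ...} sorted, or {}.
Keep first 3 events (discard last 6):
  after event 1 (t=9: DEC bar by 5): {bar=-5}
  after event 2 (t=13: SET baz = -12): {bar=-5, baz=-12}
  after event 3 (t=21: SET foo = 22): {bar=-5, baz=-12, foo=22}

Answer: {bar=-5, baz=-12, foo=22}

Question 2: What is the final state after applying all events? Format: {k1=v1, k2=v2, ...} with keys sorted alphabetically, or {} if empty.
Answer: {bar=18, baz=20, foo=28}

Derivation:
  after event 1 (t=9: DEC bar by 5): {bar=-5}
  after event 2 (t=13: SET baz = -12): {bar=-5, baz=-12}
  after event 3 (t=21: SET foo = 22): {bar=-5, baz=-12, foo=22}
  after event 4 (t=22: DEC bar by 10): {bar=-15, baz=-12, foo=22}
  after event 5 (t=27: DEL foo): {bar=-15, baz=-12}
  after event 6 (t=34: SET foo = 28): {bar=-15, baz=-12, foo=28}
  after event 7 (t=38: INC bar by 11): {bar=-4, baz=-12, foo=28}
  after event 8 (t=42: SET bar = 18): {bar=18, baz=-12, foo=28}
  after event 9 (t=48: SET baz = 20): {bar=18, baz=20, foo=28}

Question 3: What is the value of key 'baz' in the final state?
Answer: 20

Derivation:
Track key 'baz' through all 9 events:
  event 1 (t=9: DEC bar by 5): baz unchanged
  event 2 (t=13: SET baz = -12): baz (absent) -> -12
  event 3 (t=21: SET foo = 22): baz unchanged
  event 4 (t=22: DEC bar by 10): baz unchanged
  event 5 (t=27: DEL foo): baz unchanged
  event 6 (t=34: SET foo = 28): baz unchanged
  event 7 (t=38: INC bar by 11): baz unchanged
  event 8 (t=42: SET bar = 18): baz unchanged
  event 9 (t=48: SET baz = 20): baz -12 -> 20
Final: baz = 20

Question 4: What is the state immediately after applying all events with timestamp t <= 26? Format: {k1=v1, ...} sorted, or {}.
Answer: {bar=-15, baz=-12, foo=22}

Derivation:
Apply events with t <= 26 (4 events):
  after event 1 (t=9: DEC bar by 5): {bar=-5}
  after event 2 (t=13: SET baz = -12): {bar=-5, baz=-12}
  after event 3 (t=21: SET foo = 22): {bar=-5, baz=-12, foo=22}
  after event 4 (t=22: DEC bar by 10): {bar=-15, baz=-12, foo=22}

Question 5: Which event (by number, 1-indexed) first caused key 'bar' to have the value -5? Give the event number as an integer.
Answer: 1

Derivation:
Looking for first event where bar becomes -5:
  event 1: bar (absent) -> -5  <-- first match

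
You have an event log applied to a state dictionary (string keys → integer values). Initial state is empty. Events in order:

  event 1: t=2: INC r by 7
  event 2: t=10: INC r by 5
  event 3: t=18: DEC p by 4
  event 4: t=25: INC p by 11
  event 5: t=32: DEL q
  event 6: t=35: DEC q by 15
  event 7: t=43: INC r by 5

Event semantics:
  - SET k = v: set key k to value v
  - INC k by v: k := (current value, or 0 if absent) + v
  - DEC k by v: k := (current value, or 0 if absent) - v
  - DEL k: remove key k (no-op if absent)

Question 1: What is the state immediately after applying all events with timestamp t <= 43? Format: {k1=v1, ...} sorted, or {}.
Answer: {p=7, q=-15, r=17}

Derivation:
Apply events with t <= 43 (7 events):
  after event 1 (t=2: INC r by 7): {r=7}
  after event 2 (t=10: INC r by 5): {r=12}
  after event 3 (t=18: DEC p by 4): {p=-4, r=12}
  after event 4 (t=25: INC p by 11): {p=7, r=12}
  after event 5 (t=32: DEL q): {p=7, r=12}
  after event 6 (t=35: DEC q by 15): {p=7, q=-15, r=12}
  after event 7 (t=43: INC r by 5): {p=7, q=-15, r=17}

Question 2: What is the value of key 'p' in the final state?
Answer: 7

Derivation:
Track key 'p' through all 7 events:
  event 1 (t=2: INC r by 7): p unchanged
  event 2 (t=10: INC r by 5): p unchanged
  event 3 (t=18: DEC p by 4): p (absent) -> -4
  event 4 (t=25: INC p by 11): p -4 -> 7
  event 5 (t=32: DEL q): p unchanged
  event 6 (t=35: DEC q by 15): p unchanged
  event 7 (t=43: INC r by 5): p unchanged
Final: p = 7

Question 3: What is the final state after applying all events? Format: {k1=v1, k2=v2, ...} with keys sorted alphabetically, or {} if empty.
Answer: {p=7, q=-15, r=17}

Derivation:
  after event 1 (t=2: INC r by 7): {r=7}
  after event 2 (t=10: INC r by 5): {r=12}
  after event 3 (t=18: DEC p by 4): {p=-4, r=12}
  after event 4 (t=25: INC p by 11): {p=7, r=12}
  after event 5 (t=32: DEL q): {p=7, r=12}
  after event 6 (t=35: DEC q by 15): {p=7, q=-15, r=12}
  after event 7 (t=43: INC r by 5): {p=7, q=-15, r=17}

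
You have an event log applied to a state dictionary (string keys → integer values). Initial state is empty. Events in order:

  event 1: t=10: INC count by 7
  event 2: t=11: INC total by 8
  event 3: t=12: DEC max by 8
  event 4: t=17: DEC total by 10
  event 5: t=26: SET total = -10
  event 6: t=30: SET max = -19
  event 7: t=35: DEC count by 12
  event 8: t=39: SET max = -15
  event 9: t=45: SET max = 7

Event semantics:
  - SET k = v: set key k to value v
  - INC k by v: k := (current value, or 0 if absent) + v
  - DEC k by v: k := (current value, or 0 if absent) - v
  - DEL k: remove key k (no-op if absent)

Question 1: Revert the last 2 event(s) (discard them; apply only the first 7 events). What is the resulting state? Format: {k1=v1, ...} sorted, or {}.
Keep first 7 events (discard last 2):
  after event 1 (t=10: INC count by 7): {count=7}
  after event 2 (t=11: INC total by 8): {count=7, total=8}
  after event 3 (t=12: DEC max by 8): {count=7, max=-8, total=8}
  after event 4 (t=17: DEC total by 10): {count=7, max=-8, total=-2}
  after event 5 (t=26: SET total = -10): {count=7, max=-8, total=-10}
  after event 6 (t=30: SET max = -19): {count=7, max=-19, total=-10}
  after event 7 (t=35: DEC count by 12): {count=-5, max=-19, total=-10}

Answer: {count=-5, max=-19, total=-10}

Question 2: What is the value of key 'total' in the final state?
Track key 'total' through all 9 events:
  event 1 (t=10: INC count by 7): total unchanged
  event 2 (t=11: INC total by 8): total (absent) -> 8
  event 3 (t=12: DEC max by 8): total unchanged
  event 4 (t=17: DEC total by 10): total 8 -> -2
  event 5 (t=26: SET total = -10): total -2 -> -10
  event 6 (t=30: SET max = -19): total unchanged
  event 7 (t=35: DEC count by 12): total unchanged
  event 8 (t=39: SET max = -15): total unchanged
  event 9 (t=45: SET max = 7): total unchanged
Final: total = -10

Answer: -10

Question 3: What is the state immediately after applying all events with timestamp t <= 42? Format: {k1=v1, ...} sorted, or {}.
Apply events with t <= 42 (8 events):
  after event 1 (t=10: INC count by 7): {count=7}
  after event 2 (t=11: INC total by 8): {count=7, total=8}
  after event 3 (t=12: DEC max by 8): {count=7, max=-8, total=8}
  after event 4 (t=17: DEC total by 10): {count=7, max=-8, total=-2}
  after event 5 (t=26: SET total = -10): {count=7, max=-8, total=-10}
  after event 6 (t=30: SET max = -19): {count=7, max=-19, total=-10}
  after event 7 (t=35: DEC count by 12): {count=-5, max=-19, total=-10}
  after event 8 (t=39: SET max = -15): {count=-5, max=-15, total=-10}

Answer: {count=-5, max=-15, total=-10}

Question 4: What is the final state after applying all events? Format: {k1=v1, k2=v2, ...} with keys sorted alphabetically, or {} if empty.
  after event 1 (t=10: INC count by 7): {count=7}
  after event 2 (t=11: INC total by 8): {count=7, total=8}
  after event 3 (t=12: DEC max by 8): {count=7, max=-8, total=8}
  after event 4 (t=17: DEC total by 10): {count=7, max=-8, total=-2}
  after event 5 (t=26: SET total = -10): {count=7, max=-8, total=-10}
  after event 6 (t=30: SET max = -19): {count=7, max=-19, total=-10}
  after event 7 (t=35: DEC count by 12): {count=-5, max=-19, total=-10}
  after event 8 (t=39: SET max = -15): {count=-5, max=-15, total=-10}
  after event 9 (t=45: SET max = 7): {count=-5, max=7, total=-10}

Answer: {count=-5, max=7, total=-10}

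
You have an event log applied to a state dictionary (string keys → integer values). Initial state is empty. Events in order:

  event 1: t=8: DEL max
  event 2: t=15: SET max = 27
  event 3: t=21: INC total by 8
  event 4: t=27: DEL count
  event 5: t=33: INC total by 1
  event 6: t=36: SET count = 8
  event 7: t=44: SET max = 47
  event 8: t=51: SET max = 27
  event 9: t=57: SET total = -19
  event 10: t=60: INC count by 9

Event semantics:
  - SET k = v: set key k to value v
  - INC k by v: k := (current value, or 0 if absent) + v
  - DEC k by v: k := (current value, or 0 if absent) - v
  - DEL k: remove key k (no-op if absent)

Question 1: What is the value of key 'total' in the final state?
Answer: -19

Derivation:
Track key 'total' through all 10 events:
  event 1 (t=8: DEL max): total unchanged
  event 2 (t=15: SET max = 27): total unchanged
  event 3 (t=21: INC total by 8): total (absent) -> 8
  event 4 (t=27: DEL count): total unchanged
  event 5 (t=33: INC total by 1): total 8 -> 9
  event 6 (t=36: SET count = 8): total unchanged
  event 7 (t=44: SET max = 47): total unchanged
  event 8 (t=51: SET max = 27): total unchanged
  event 9 (t=57: SET total = -19): total 9 -> -19
  event 10 (t=60: INC count by 9): total unchanged
Final: total = -19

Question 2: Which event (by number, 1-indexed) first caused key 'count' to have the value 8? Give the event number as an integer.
Looking for first event where count becomes 8:
  event 6: count (absent) -> 8  <-- first match

Answer: 6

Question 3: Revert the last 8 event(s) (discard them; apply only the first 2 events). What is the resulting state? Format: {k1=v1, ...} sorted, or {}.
Keep first 2 events (discard last 8):
  after event 1 (t=8: DEL max): {}
  after event 2 (t=15: SET max = 27): {max=27}

Answer: {max=27}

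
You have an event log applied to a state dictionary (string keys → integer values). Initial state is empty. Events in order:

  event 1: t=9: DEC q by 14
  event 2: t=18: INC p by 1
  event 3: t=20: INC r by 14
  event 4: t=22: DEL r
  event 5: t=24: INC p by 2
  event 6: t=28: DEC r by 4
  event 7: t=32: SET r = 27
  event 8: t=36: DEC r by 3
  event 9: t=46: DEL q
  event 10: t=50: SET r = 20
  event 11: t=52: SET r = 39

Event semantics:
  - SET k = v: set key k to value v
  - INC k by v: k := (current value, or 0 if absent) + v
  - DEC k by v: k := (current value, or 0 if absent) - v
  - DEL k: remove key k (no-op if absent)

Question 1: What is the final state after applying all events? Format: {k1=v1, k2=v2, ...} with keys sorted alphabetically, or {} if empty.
Answer: {p=3, r=39}

Derivation:
  after event 1 (t=9: DEC q by 14): {q=-14}
  after event 2 (t=18: INC p by 1): {p=1, q=-14}
  after event 3 (t=20: INC r by 14): {p=1, q=-14, r=14}
  after event 4 (t=22: DEL r): {p=1, q=-14}
  after event 5 (t=24: INC p by 2): {p=3, q=-14}
  after event 6 (t=28: DEC r by 4): {p=3, q=-14, r=-4}
  after event 7 (t=32: SET r = 27): {p=3, q=-14, r=27}
  after event 8 (t=36: DEC r by 3): {p=3, q=-14, r=24}
  after event 9 (t=46: DEL q): {p=3, r=24}
  after event 10 (t=50: SET r = 20): {p=3, r=20}
  after event 11 (t=52: SET r = 39): {p=3, r=39}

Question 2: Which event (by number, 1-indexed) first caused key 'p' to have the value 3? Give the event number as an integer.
Looking for first event where p becomes 3:
  event 2: p = 1
  event 3: p = 1
  event 4: p = 1
  event 5: p 1 -> 3  <-- first match

Answer: 5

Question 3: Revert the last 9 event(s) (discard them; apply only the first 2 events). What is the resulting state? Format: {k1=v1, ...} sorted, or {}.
Answer: {p=1, q=-14}

Derivation:
Keep first 2 events (discard last 9):
  after event 1 (t=9: DEC q by 14): {q=-14}
  after event 2 (t=18: INC p by 1): {p=1, q=-14}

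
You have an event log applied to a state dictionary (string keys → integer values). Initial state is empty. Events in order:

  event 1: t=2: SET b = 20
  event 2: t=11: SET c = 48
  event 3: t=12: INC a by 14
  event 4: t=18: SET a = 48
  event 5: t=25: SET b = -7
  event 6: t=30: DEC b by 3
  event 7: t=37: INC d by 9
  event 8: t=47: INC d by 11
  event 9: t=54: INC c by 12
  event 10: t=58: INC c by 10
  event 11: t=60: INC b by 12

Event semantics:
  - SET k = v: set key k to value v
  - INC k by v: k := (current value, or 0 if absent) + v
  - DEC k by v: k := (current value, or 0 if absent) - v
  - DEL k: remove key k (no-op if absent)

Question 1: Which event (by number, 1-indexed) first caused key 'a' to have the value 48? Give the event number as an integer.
Answer: 4

Derivation:
Looking for first event where a becomes 48:
  event 3: a = 14
  event 4: a 14 -> 48  <-- first match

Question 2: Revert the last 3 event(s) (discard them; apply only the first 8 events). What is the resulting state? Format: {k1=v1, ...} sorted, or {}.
Answer: {a=48, b=-10, c=48, d=20}

Derivation:
Keep first 8 events (discard last 3):
  after event 1 (t=2: SET b = 20): {b=20}
  after event 2 (t=11: SET c = 48): {b=20, c=48}
  after event 3 (t=12: INC a by 14): {a=14, b=20, c=48}
  after event 4 (t=18: SET a = 48): {a=48, b=20, c=48}
  after event 5 (t=25: SET b = -7): {a=48, b=-7, c=48}
  after event 6 (t=30: DEC b by 3): {a=48, b=-10, c=48}
  after event 7 (t=37: INC d by 9): {a=48, b=-10, c=48, d=9}
  after event 8 (t=47: INC d by 11): {a=48, b=-10, c=48, d=20}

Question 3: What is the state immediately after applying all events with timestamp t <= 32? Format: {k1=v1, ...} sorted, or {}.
Apply events with t <= 32 (6 events):
  after event 1 (t=2: SET b = 20): {b=20}
  after event 2 (t=11: SET c = 48): {b=20, c=48}
  after event 3 (t=12: INC a by 14): {a=14, b=20, c=48}
  after event 4 (t=18: SET a = 48): {a=48, b=20, c=48}
  after event 5 (t=25: SET b = -7): {a=48, b=-7, c=48}
  after event 6 (t=30: DEC b by 3): {a=48, b=-10, c=48}

Answer: {a=48, b=-10, c=48}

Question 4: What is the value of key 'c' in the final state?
Answer: 70

Derivation:
Track key 'c' through all 11 events:
  event 1 (t=2: SET b = 20): c unchanged
  event 2 (t=11: SET c = 48): c (absent) -> 48
  event 3 (t=12: INC a by 14): c unchanged
  event 4 (t=18: SET a = 48): c unchanged
  event 5 (t=25: SET b = -7): c unchanged
  event 6 (t=30: DEC b by 3): c unchanged
  event 7 (t=37: INC d by 9): c unchanged
  event 8 (t=47: INC d by 11): c unchanged
  event 9 (t=54: INC c by 12): c 48 -> 60
  event 10 (t=58: INC c by 10): c 60 -> 70
  event 11 (t=60: INC b by 12): c unchanged
Final: c = 70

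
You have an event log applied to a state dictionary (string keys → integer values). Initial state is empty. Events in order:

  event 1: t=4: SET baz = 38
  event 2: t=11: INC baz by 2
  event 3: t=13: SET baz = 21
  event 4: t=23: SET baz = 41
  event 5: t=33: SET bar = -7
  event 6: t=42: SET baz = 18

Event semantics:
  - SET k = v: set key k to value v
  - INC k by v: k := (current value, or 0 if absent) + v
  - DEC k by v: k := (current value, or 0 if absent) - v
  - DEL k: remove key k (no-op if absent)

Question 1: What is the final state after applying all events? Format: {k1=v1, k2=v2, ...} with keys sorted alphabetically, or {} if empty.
Answer: {bar=-7, baz=18}

Derivation:
  after event 1 (t=4: SET baz = 38): {baz=38}
  after event 2 (t=11: INC baz by 2): {baz=40}
  after event 3 (t=13: SET baz = 21): {baz=21}
  after event 4 (t=23: SET baz = 41): {baz=41}
  after event 5 (t=33: SET bar = -7): {bar=-7, baz=41}
  after event 6 (t=42: SET baz = 18): {bar=-7, baz=18}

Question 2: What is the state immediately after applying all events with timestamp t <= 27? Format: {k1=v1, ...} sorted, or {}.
Answer: {baz=41}

Derivation:
Apply events with t <= 27 (4 events):
  after event 1 (t=4: SET baz = 38): {baz=38}
  after event 2 (t=11: INC baz by 2): {baz=40}
  after event 3 (t=13: SET baz = 21): {baz=21}
  after event 4 (t=23: SET baz = 41): {baz=41}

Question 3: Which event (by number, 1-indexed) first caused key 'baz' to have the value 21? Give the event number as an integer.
Looking for first event where baz becomes 21:
  event 1: baz = 38
  event 2: baz = 40
  event 3: baz 40 -> 21  <-- first match

Answer: 3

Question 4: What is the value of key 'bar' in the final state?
Track key 'bar' through all 6 events:
  event 1 (t=4: SET baz = 38): bar unchanged
  event 2 (t=11: INC baz by 2): bar unchanged
  event 3 (t=13: SET baz = 21): bar unchanged
  event 4 (t=23: SET baz = 41): bar unchanged
  event 5 (t=33: SET bar = -7): bar (absent) -> -7
  event 6 (t=42: SET baz = 18): bar unchanged
Final: bar = -7

Answer: -7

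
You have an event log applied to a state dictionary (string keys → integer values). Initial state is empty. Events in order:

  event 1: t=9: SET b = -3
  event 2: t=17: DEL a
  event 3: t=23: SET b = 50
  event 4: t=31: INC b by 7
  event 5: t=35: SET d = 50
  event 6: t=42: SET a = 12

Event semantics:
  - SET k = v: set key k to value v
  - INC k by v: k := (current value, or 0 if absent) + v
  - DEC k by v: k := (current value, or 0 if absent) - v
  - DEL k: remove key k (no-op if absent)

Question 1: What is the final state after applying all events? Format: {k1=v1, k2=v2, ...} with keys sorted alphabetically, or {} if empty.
  after event 1 (t=9: SET b = -3): {b=-3}
  after event 2 (t=17: DEL a): {b=-3}
  after event 3 (t=23: SET b = 50): {b=50}
  after event 4 (t=31: INC b by 7): {b=57}
  after event 5 (t=35: SET d = 50): {b=57, d=50}
  after event 6 (t=42: SET a = 12): {a=12, b=57, d=50}

Answer: {a=12, b=57, d=50}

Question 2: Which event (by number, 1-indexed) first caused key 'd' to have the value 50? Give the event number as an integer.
Answer: 5

Derivation:
Looking for first event where d becomes 50:
  event 5: d (absent) -> 50  <-- first match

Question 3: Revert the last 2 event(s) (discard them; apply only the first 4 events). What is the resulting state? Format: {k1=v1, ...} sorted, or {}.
Keep first 4 events (discard last 2):
  after event 1 (t=9: SET b = -3): {b=-3}
  after event 2 (t=17: DEL a): {b=-3}
  after event 3 (t=23: SET b = 50): {b=50}
  after event 4 (t=31: INC b by 7): {b=57}

Answer: {b=57}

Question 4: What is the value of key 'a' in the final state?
Answer: 12

Derivation:
Track key 'a' through all 6 events:
  event 1 (t=9: SET b = -3): a unchanged
  event 2 (t=17: DEL a): a (absent) -> (absent)
  event 3 (t=23: SET b = 50): a unchanged
  event 4 (t=31: INC b by 7): a unchanged
  event 5 (t=35: SET d = 50): a unchanged
  event 6 (t=42: SET a = 12): a (absent) -> 12
Final: a = 12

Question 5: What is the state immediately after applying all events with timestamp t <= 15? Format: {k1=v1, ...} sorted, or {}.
Answer: {b=-3}

Derivation:
Apply events with t <= 15 (1 events):
  after event 1 (t=9: SET b = -3): {b=-3}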